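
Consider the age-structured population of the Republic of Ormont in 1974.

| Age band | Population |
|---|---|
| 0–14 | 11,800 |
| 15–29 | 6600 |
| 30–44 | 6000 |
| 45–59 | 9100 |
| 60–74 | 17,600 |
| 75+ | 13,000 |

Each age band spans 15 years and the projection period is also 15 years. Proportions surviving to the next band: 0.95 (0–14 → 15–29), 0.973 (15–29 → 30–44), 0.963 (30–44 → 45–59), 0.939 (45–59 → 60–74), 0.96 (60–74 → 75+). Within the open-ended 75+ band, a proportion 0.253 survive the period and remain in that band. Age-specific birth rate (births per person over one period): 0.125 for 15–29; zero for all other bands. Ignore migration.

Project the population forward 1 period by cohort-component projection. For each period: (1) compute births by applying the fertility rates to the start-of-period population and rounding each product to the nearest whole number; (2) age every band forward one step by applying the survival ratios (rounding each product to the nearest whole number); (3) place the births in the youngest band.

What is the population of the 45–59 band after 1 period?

After projecting period 1:
Births: 6600 × 0.125 = 825
15–29: 11800 × 0.95 = 11210
30–44: 6600 × 0.973 = 6422
45–59: 6000 × 0.963 = 5778
60–74: 9100 × 0.939 = 8545
75+: 17600 × 0.96 + 13000 × 0.253 = 16896 + 3289 = 20185
Giving 825 / 11210 / 6422 / 5778 / 8545 / 20185.

5778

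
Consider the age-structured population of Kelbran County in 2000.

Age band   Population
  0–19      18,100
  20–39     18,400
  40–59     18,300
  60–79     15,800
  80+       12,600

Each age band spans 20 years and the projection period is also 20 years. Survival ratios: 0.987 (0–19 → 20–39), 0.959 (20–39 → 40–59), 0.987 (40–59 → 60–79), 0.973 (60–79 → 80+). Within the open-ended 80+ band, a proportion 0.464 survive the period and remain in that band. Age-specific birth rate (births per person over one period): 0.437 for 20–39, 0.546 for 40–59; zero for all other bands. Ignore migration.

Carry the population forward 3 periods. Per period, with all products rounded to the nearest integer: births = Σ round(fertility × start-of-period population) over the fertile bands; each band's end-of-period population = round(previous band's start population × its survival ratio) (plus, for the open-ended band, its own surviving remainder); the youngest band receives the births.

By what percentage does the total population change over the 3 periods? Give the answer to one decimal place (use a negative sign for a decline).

Period 1:
Births: 18400 × 0.437 = 8041, 18300 × 0.546 = 9992 ⇒ total 18033
20–39: 18100 × 0.987 = 17865
40–59: 18400 × 0.959 = 17646
60–79: 18300 × 0.987 = 18062
80+: 15800 × 0.973 + 12600 × 0.464 = 15373 + 5846 = 21219
Population now: 0–19=18033, 20–39=17865, 40–59=17646, 60–79=18062, 80+=21219
Period 2:
Births: 17865 × 0.437 = 7807, 17646 × 0.546 = 9635 ⇒ total 17442
20–39: 18033 × 0.987 = 17799
40–59: 17865 × 0.959 = 17133
60–79: 17646 × 0.987 = 17417
80+: 18062 × 0.973 + 21219 × 0.464 = 17574 + 9846 = 27420
Population now: 0–19=17442, 20–39=17799, 40–59=17133, 60–79=17417, 80+=27420
Period 3:
Births: 17799 × 0.437 = 7778, 17133 × 0.546 = 9355 ⇒ total 17133
20–39: 17442 × 0.987 = 17215
40–59: 17799 × 0.959 = 17069
60–79: 17133 × 0.987 = 16910
80+: 17417 × 0.973 + 27420 × 0.464 = 16947 + 12723 = 29670
Population now: 0–19=17133, 20–39=17215, 40–59=17069, 60–79=16910, 80+=29670
Total: 83200 → 97997; change = 14797; percentage change = 17.8%

17.8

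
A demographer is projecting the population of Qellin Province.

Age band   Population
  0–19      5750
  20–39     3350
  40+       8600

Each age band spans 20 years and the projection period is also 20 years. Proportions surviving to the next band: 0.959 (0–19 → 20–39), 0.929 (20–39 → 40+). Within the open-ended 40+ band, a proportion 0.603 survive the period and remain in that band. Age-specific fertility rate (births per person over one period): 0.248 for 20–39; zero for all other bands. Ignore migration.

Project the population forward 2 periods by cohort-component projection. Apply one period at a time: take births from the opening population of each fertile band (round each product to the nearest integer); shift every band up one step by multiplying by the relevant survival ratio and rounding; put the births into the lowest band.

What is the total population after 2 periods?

Numbering the groups 1..3 from youngest to oldest:
— Period 1 —
Births: 3350 × 0.248 = 831
Group 2: 5750 × 0.959 = 5514
Group 3: 3350 × 0.929 + 8600 × 0.603 = 3112 + 5186 = 8298
End of period: [831, 5514, 8298]
— Period 2 —
Births: 5514 × 0.248 = 1367
Group 2: 831 × 0.959 = 797
Group 3: 5514 × 0.929 + 8298 × 0.603 = 5123 + 5004 = 10127
End of period: [1367, 797, 10127]
Total after period 2: 1367 + 797 + 10127 = 12291

12291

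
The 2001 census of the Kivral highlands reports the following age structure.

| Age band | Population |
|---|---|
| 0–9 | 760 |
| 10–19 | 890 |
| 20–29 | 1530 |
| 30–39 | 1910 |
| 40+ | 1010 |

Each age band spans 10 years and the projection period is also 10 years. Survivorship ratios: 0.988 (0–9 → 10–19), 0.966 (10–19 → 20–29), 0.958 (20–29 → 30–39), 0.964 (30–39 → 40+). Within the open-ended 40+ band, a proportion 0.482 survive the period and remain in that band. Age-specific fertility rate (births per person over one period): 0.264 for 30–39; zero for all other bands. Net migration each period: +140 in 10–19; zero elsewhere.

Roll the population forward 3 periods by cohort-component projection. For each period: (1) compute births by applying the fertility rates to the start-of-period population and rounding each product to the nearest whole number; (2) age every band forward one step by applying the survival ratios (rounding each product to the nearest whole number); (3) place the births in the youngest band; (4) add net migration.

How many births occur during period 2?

[period 1]
Births: 1910 * 0.264 = 504
10–19: 760 * 0.988 = 751
20–29: 890 * 0.966 = 860
30–39: 1530 * 0.958 = 1466
40+: 1910 * 0.964 + 1010 * 0.482 = 1841 + 487 = 2328
Net migration: 10–19 + 140 → 891
→ [504, 891, 860, 1466, 2328]
[period 2]
Births: 1466 * 0.264 = 387
10–19: 504 * 0.988 = 498
20–29: 891 * 0.966 = 861
30–39: 860 * 0.958 = 824
40+: 1466 * 0.964 + 2328 * 0.482 = 1413 + 1122 = 2535
Net migration: 10–19 + 140 → 638
→ [387, 638, 861, 824, 2535]

387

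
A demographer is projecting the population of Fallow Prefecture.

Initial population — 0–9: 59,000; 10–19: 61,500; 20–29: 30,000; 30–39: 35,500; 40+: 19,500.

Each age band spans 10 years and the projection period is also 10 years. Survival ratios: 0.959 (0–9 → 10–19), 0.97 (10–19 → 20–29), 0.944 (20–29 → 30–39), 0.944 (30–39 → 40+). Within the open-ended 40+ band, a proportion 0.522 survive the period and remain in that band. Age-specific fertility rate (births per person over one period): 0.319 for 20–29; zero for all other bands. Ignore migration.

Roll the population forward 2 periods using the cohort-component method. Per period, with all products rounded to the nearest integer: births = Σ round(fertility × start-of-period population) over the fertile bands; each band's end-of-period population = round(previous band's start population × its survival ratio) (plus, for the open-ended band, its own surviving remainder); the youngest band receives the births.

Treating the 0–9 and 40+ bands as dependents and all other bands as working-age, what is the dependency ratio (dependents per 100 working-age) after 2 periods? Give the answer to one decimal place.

57.0

(Groups numbered youngest = 1 to oldest = 5.)
— Period 1 —
Births: 30000 × 0.319 = 9570
Group 2: 59000 × 0.959 = 56581
Group 3: 61500 × 0.97 = 59655
Group 4: 30000 × 0.944 = 28320
Group 5: 35500 × 0.944 + 19500 × 0.522 = 33512 + 10179 = 43691
Population now: 0–9=9570, 10–19=56581, 20–29=59655, 30–39=28320, 40+=43691
— Period 2 —
Births: 59655 × 0.319 = 19030
Group 2: 9570 × 0.959 = 9178
Group 3: 56581 × 0.97 = 54884
Group 4: 59655 × 0.944 = 56314
Group 5: 28320 × 0.944 + 43691 × 0.522 = 26734 + 22807 = 49541
Population now: 0–9=19030, 10–19=9178, 20–29=54884, 30–39=56314, 40+=49541
Dependents (band 0–9 + band 40+) = 19030 + 49541 = 68571; working-age = 120376; ratio = 68571/120376 × 100 = 57.0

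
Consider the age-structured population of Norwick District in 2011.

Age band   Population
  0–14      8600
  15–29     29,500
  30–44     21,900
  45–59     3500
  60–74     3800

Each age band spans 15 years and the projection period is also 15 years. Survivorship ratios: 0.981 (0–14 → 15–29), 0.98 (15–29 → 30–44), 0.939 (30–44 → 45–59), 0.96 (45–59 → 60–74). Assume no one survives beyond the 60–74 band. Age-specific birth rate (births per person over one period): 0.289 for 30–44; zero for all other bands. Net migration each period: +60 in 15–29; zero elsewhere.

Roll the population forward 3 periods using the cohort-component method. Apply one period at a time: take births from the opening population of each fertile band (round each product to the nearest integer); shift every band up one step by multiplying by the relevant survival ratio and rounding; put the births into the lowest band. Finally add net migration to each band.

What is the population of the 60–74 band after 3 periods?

26060

Let band 1 be 0–14 through band 5 = 60–74.
Period 1:
Births: 21900 × 0.289 = 6329
Band 2: 8600 × 0.981 = 8437
Band 3: 29500 × 0.98 = 28910
Band 4: 21900 × 0.939 = 20564
Band 5: 3500 × 0.96 = 3360
Net migration: Band 2 + 60 → 8497
Giving 6329 / 8497 / 28910 / 20564 / 3360.
Period 2:
Births: 28910 × 0.289 = 8355
Band 2: 6329 × 0.981 = 6209
Band 3: 8497 × 0.98 = 8327
Band 4: 28910 × 0.939 = 27146
Band 5: 20564 × 0.96 = 19741
Net migration: Band 2 + 60 → 6269
Giving 8355 / 6269 / 8327 / 27146 / 19741.
Period 3:
Births: 8327 × 0.289 = 2407
Band 2: 8355 × 0.981 = 8196
Band 3: 6269 × 0.98 = 6144
Band 4: 8327 × 0.939 = 7819
Band 5: 27146 × 0.96 = 26060
Net migration: Band 2 + 60 → 8256
Giving 2407 / 8256 / 6144 / 7819 / 26060.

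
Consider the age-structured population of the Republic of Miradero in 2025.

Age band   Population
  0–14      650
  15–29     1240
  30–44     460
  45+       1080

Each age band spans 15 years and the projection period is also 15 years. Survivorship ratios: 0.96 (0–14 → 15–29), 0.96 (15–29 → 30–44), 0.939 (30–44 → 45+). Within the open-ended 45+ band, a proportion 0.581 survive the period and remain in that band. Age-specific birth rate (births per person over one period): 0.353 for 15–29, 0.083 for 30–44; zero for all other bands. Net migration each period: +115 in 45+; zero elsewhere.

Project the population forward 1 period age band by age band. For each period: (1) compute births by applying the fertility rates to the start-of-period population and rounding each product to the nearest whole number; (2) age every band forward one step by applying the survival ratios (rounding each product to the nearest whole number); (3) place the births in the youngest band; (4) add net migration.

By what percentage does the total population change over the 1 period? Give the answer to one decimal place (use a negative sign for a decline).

1.0

Period 1.
Births: 1240 * 0.353 = 438 ; 460 * 0.083 = 38 → 476
15–29: 650 * 0.96 = 624
30–44: 1240 * 0.96 = 1190
45+: 460 * 0.939 + 1080 * 0.581 = 432 + 627 = 1059
Net migration: 45+ + 115 → 1174
Giving 476 / 624 / 1190 / 1174.
Total: 3430 → 3464; change = 34; percentage change = 1.0%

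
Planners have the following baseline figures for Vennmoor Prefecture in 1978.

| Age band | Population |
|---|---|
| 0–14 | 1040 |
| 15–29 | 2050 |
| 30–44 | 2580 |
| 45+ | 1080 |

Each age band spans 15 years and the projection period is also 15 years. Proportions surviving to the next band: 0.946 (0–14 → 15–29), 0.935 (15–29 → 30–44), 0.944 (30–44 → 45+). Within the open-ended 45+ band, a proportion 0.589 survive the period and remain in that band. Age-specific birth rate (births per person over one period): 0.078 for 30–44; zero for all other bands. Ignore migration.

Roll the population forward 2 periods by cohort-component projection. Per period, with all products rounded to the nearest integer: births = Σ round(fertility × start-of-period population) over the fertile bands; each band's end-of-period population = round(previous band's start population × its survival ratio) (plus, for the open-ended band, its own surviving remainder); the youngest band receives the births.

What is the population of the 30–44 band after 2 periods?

[period 1]
Births: 2580 * 0.078 = 201
15–29: 1040 * 0.946 = 984
30–44: 2050 * 0.935 = 1917
45+: 2580 * 0.944 + 1080 * 0.589 = 2436 + 636 = 3072
Giving 201 / 984 / 1917 / 3072.
[period 2]
Births: 1917 * 0.078 = 150
15–29: 201 * 0.946 = 190
30–44: 984 * 0.935 = 920
45+: 1917 * 0.944 + 3072 * 0.589 = 1810 + 1809 = 3619
Giving 150 / 190 / 920 / 3619.

920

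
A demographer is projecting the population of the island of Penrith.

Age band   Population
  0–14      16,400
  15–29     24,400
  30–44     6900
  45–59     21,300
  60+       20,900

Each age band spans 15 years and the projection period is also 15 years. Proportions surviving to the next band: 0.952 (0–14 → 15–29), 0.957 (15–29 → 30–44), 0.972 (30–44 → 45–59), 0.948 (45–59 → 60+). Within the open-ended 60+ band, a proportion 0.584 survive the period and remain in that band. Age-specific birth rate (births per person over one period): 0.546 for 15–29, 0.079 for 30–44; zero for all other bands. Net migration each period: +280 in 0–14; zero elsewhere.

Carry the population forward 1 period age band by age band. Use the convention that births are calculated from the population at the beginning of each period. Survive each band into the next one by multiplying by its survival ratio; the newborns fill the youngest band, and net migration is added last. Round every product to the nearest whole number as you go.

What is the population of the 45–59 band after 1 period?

6707

[period 1]
Births: 24400 × 0.546 = 13322  |  6900 × 0.079 = 545 → 13867
15–29: 16400 × 0.952 = 15613
30–44: 24400 × 0.957 = 23351
45–59: 6900 × 0.972 = 6707
60+: 21300 × 0.948 + 20900 × 0.584 = 20192 + 12206 = 32398
Net migration: 0–14 + 280 → 14147
→ [14147, 15613, 23351, 6707, 32398]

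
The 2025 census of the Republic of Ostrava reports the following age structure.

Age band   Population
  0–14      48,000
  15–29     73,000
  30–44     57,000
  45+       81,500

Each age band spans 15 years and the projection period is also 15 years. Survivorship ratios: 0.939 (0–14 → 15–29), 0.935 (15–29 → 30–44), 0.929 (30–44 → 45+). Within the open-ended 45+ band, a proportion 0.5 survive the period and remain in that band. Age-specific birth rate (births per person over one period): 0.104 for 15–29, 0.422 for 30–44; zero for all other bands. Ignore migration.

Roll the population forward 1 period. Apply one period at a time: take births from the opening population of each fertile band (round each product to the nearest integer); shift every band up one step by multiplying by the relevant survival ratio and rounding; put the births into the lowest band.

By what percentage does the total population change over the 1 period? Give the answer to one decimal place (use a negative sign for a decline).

-8.0

Period 1.
Births: 73000 * 0.104 = 7592 ; 57000 * 0.422 = 24054 — total 31646
15–29: 48000 * 0.939 = 45072
30–44: 73000 * 0.935 = 68255
45+: 57000 * 0.929 + 81500 * 0.5 = 52953 + 40750 = 93703
→ [31646, 45072, 68255, 93703]
Total: 259500 → 238676; change = -20824; percentage change = -8.0%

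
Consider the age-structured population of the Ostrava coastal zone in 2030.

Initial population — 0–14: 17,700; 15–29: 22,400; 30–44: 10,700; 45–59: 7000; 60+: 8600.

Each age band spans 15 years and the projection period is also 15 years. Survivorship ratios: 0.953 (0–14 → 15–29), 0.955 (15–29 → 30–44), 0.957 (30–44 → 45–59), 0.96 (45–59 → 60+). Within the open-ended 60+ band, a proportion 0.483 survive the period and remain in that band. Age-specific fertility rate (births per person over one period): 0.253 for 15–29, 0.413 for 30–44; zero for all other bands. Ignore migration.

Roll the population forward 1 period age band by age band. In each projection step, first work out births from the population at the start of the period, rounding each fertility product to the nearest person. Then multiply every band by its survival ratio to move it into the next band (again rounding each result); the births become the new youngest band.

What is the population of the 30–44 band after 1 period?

Call the groups 1 to 5, youngest first.
After projecting period 1:
Births: 22400 × 0.253 = 5667, 10700 × 0.413 = 4419 — total 10086
Group 2: 17700 × 0.953 = 16868
Group 3: 22400 × 0.955 = 21392
Group 4: 10700 × 0.957 = 10240
Group 5: 7000 × 0.96 + 8600 × 0.483 = 6720 + 4154 = 10874
Population now: 0–14=10086, 15–29=16868, 30–44=21392, 45–59=10240, 60+=10874

21392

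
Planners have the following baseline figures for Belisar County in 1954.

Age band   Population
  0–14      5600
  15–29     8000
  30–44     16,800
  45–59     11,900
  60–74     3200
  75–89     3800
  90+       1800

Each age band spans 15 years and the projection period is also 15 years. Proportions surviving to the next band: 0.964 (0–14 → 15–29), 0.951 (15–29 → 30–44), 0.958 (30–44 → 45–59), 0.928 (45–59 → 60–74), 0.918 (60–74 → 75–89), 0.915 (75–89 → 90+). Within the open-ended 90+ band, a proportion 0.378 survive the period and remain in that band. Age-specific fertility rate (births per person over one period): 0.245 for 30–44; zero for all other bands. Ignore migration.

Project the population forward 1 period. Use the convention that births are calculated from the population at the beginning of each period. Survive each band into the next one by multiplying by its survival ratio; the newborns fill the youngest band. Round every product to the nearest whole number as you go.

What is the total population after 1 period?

Call the bands 1 to 7, youngest first.
After projecting period 1:
Births: 16800 * 0.245 = 4116
Band 2: 5600 * 0.964 = 5398
Band 3: 8000 * 0.951 = 7608
Band 4: 16800 * 0.958 = 16094
Band 5: 11900 * 0.928 = 11043
Band 6: 3200 * 0.918 = 2938
Band 7: 3800 * 0.915 + 1800 * 0.378 = 3477 + 680 = 4157
End of period: [4116, 5398, 7608, 16094, 11043, 2938, 4157]
Total after period 1: 4116 + 5398 + 7608 + 16094 + 11043 + 2938 + 4157 = 51354

51354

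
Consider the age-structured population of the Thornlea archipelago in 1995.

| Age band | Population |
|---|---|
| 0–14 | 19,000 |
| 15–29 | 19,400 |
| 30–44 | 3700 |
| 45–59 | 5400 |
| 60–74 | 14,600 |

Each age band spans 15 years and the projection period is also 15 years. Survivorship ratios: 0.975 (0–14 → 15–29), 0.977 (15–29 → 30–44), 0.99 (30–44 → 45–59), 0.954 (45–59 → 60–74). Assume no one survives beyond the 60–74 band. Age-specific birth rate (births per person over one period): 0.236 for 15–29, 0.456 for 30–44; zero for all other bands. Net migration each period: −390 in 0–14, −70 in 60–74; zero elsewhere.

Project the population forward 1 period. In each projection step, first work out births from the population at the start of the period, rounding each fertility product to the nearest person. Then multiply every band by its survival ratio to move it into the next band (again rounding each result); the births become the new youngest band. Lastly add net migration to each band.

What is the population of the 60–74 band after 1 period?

Period 1:
Births: 19400 × 0.236 = 4578, 3700 × 0.456 = 1687 → 6265
15–29: 19000 × 0.975 = 18525
30–44: 19400 × 0.977 = 18954
45–59: 3700 × 0.99 = 3663
60–74: 5400 × 0.954 = 5152
Net migration: 0–14 − 390 → 5875; 60–74 − 70 → 5082
End of period: [5875, 18525, 18954, 3663, 5082]

5082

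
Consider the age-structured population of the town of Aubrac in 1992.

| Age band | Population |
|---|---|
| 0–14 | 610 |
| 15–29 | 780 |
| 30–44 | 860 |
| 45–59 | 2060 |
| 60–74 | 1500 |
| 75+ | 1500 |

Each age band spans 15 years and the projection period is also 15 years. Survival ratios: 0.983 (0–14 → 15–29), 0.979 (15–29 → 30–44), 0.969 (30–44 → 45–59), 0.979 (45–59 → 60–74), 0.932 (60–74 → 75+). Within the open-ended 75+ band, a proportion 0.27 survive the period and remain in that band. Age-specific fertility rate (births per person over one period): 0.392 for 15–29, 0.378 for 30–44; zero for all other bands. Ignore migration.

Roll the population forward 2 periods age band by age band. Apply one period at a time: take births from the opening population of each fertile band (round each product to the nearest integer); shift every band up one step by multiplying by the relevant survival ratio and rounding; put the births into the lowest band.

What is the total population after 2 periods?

[period 1]
Births: 780 × 0.392 = 306, 860 × 0.378 = 325 → total 631
15–29: 610 × 0.983 = 600
30–44: 780 × 0.979 = 764
45–59: 860 × 0.969 = 833
60–74: 2060 × 0.979 = 2017
75+: 1500 × 0.932 + 1500 × 0.27 = 1398 + 405 = 1803
→ [631, 600, 764, 833, 2017, 1803]
[period 2]
Births: 600 × 0.392 = 235, 764 × 0.378 = 289 → total 524
15–29: 631 × 0.983 = 620
30–44: 600 × 0.979 = 587
45–59: 764 × 0.969 = 740
60–74: 833 × 0.979 = 816
75+: 2017 × 0.932 + 1803 × 0.27 = 1880 + 487 = 2367
→ [524, 620, 587, 740, 816, 2367]
Total after period 2: 524 + 620 + 587 + 740 + 816 + 2367 = 5654

5654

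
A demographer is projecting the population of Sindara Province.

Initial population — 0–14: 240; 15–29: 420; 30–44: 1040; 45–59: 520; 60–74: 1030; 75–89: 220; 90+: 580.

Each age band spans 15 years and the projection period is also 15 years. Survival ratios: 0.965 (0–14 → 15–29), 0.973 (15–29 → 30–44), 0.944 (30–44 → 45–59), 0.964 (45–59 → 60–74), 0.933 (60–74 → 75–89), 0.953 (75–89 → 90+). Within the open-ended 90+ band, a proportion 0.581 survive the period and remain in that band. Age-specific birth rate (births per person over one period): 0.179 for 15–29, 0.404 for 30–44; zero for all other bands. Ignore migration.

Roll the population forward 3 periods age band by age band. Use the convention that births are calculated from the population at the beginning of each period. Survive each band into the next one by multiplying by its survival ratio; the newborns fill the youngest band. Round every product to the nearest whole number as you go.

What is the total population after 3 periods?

Period 1.
Births: 420 × 0.179 = 75, 1040 × 0.404 = 420 → 495
15–29: 240 × 0.965 = 232
30–44: 420 × 0.973 = 409
45–59: 1040 × 0.944 = 982
60–74: 520 × 0.964 = 501
75–89: 1030 × 0.933 = 961
90+: 220 × 0.953 + 580 × 0.581 = 210 + 337 = 547
Giving 495 / 232 / 409 / 982 / 501 / 961 / 547.
Period 2.
Births: 232 × 0.179 = 42, 409 × 0.404 = 165 → 207
15–29: 495 × 0.965 = 478
30–44: 232 × 0.973 = 226
45–59: 409 × 0.944 = 386
60–74: 982 × 0.964 = 947
75–89: 501 × 0.933 = 467
90+: 961 × 0.953 + 547 × 0.581 = 916 + 318 = 1234
Giving 207 / 478 / 226 / 386 / 947 / 467 / 1234.
Period 3.
Births: 478 × 0.179 = 86, 226 × 0.404 = 91 → 177
15–29: 207 × 0.965 = 200
30–44: 478 × 0.973 = 465
45–59: 226 × 0.944 = 213
60–74: 386 × 0.964 = 372
75–89: 947 × 0.933 = 884
90+: 467 × 0.953 + 1234 × 0.581 = 445 + 717 = 1162
Giving 177 / 200 / 465 / 213 / 372 / 884 / 1162.
Total after period 3: 177 + 200 + 465 + 213 + 372 + 884 + 1162 = 3473

3473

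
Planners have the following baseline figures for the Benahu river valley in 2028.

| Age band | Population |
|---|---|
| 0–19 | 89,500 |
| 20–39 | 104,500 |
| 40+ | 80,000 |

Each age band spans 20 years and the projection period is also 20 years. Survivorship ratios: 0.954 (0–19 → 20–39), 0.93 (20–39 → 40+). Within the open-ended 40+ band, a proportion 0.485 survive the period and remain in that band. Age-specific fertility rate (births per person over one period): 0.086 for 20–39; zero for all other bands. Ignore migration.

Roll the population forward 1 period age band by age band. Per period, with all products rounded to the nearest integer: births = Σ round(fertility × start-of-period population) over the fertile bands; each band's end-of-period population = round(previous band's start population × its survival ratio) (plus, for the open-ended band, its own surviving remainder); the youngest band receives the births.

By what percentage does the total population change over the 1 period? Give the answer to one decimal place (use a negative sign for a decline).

[period 1]
Births: 104500 * 0.086 = 8987
20–39: 89500 * 0.954 = 85383
40+: 104500 * 0.93 + 80000 * 0.485 = 97185 + 38800 = 135985
→ [8987, 85383, 135985]
Total: 274000 → 230355; change = -43645; percentage change = -15.9%

-15.9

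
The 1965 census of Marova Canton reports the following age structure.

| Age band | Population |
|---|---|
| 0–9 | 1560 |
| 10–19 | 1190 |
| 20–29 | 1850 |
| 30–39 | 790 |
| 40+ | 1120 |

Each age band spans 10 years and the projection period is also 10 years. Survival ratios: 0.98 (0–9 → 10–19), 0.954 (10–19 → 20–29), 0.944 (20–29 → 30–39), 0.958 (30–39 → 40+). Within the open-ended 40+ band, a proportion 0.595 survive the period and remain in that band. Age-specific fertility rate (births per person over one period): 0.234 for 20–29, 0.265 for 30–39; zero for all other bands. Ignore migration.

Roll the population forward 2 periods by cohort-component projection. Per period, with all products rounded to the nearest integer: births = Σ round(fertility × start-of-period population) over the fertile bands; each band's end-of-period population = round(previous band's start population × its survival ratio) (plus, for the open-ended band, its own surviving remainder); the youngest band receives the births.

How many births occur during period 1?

642

Period 1.
Births: 1850 × 0.234 = 433 ; 790 × 0.265 = 209 ⇒ total 642
10–19: 1560 × 0.98 = 1529
20–29: 1190 × 0.954 = 1135
30–39: 1850 × 0.944 = 1746
40+: 790 × 0.958 + 1120 × 0.595 = 757 + 666 = 1423
Giving 642 / 1529 / 1135 / 1746 / 1423.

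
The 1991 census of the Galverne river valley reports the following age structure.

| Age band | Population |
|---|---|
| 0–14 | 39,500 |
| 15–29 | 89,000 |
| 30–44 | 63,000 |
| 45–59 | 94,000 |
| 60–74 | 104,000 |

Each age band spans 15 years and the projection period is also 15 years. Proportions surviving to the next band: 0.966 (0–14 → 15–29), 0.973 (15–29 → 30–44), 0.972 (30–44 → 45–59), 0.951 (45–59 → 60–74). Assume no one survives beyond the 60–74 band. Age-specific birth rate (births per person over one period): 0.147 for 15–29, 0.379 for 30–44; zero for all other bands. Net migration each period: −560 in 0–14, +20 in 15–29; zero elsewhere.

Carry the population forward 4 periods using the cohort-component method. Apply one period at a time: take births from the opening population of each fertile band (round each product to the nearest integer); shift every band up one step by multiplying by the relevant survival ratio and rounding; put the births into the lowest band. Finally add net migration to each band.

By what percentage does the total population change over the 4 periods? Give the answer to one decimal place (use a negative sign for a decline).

-64.3

After projecting period 1:
Births: 89000 * 0.147 = 13083, 63000 * 0.379 = 23877 → total 36960
15–29: 39500 * 0.966 = 38157
30–44: 89000 * 0.973 = 86597
45–59: 63000 * 0.972 = 61236
60–74: 94000 * 0.951 = 89394
Net migration: 0–14 − 560 → 36400; 15–29 + 20 → 38177
Population now: 0–14=36400, 15–29=38177, 30–44=86597, 45–59=61236, 60–74=89394
After projecting period 2:
Births: 38177 * 0.147 = 5612, 86597 * 0.379 = 32820 → total 38432
15–29: 36400 * 0.966 = 35162
30–44: 38177 * 0.973 = 37146
45–59: 86597 * 0.972 = 84172
60–74: 61236 * 0.951 = 58235
Net migration: 0–14 − 560 → 37872; 15–29 + 20 → 35182
Population now: 0–14=37872, 15–29=35182, 30–44=37146, 45–59=84172, 60–74=58235
After projecting period 3:
Births: 35182 * 0.147 = 5172, 37146 * 0.379 = 14078 → total 19250
15–29: 37872 * 0.966 = 36584
30–44: 35182 * 0.973 = 34232
45–59: 37146 * 0.972 = 36106
60–74: 84172 * 0.951 = 80048
Net migration: 0–14 − 560 → 18690; 15–29 + 20 → 36604
Population now: 0–14=18690, 15–29=36604, 30–44=34232, 45–59=36106, 60–74=80048
After projecting period 4:
Births: 36604 * 0.147 = 5381, 34232 * 0.379 = 12974 → total 18355
15–29: 18690 * 0.966 = 18055
30–44: 36604 * 0.973 = 35616
45–59: 34232 * 0.972 = 33274
60–74: 36106 * 0.951 = 34337
Net migration: 0–14 − 560 → 17795; 15–29 + 20 → 18075
Population now: 0–14=17795, 15–29=18075, 30–44=35616, 45–59=33274, 60–74=34337
Total: 389500 → 139097; change = -250403; percentage change = -64.3%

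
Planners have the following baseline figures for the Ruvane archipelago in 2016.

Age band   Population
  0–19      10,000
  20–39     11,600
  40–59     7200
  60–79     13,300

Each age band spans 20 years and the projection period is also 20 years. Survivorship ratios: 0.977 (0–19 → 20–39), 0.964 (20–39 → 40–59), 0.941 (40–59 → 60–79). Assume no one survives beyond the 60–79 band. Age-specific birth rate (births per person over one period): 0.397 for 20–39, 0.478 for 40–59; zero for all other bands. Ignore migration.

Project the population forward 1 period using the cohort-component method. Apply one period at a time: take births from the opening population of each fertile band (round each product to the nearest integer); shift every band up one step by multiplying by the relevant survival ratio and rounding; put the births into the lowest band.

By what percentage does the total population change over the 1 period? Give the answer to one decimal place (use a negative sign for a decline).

(Bands numbered youngest = 1 to oldest = 4.)
[period 1]
Births: 11600 × 0.397 = 4605, 7200 × 0.478 = 3442 ⇒ total 8047
Band 2: 10000 × 0.977 = 9770
Band 3: 11600 × 0.964 = 11182
Band 4: 7200 × 0.941 = 6775
→ [8047, 9770, 11182, 6775]
Total: 42100 → 35774; change = -6326; percentage change = -15.0%

-15.0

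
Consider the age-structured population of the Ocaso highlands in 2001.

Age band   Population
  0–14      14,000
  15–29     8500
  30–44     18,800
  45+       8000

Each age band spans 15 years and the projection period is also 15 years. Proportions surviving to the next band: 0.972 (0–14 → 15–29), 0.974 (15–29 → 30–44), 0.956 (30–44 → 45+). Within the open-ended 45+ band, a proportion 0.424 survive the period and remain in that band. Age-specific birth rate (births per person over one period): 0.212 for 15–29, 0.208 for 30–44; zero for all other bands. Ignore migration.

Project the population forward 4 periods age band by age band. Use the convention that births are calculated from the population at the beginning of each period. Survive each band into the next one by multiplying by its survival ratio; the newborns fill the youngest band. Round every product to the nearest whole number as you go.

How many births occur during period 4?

[period 1]
Births: 8500 * 0.212 = 1802  |  18800 * 0.208 = 3910 → 5712
15–29: 14000 * 0.972 = 13608
30–44: 8500 * 0.974 = 8279
45+: 18800 * 0.956 + 8000 * 0.424 = 17973 + 3392 = 21365
Giving 5712 / 13608 / 8279 / 21365.
[period 2]
Births: 13608 * 0.212 = 2885  |  8279 * 0.208 = 1722 → 4607
15–29: 5712 * 0.972 = 5552
30–44: 13608 * 0.974 = 13254
45+: 8279 * 0.956 + 21365 * 0.424 = 7915 + 9059 = 16974
Giving 4607 / 5552 / 13254 / 16974.
[period 3]
Births: 5552 * 0.212 = 1177  |  13254 * 0.208 = 2757 → 3934
15–29: 4607 * 0.972 = 4478
30–44: 5552 * 0.974 = 5408
45+: 13254 * 0.956 + 16974 * 0.424 = 12671 + 7197 = 19868
Giving 3934 / 4478 / 5408 / 19868.
[period 4]
Births: 4478 * 0.212 = 949  |  5408 * 0.208 = 1125 → 2074
15–29: 3934 * 0.972 = 3824
30–44: 4478 * 0.974 = 4362
45+: 5408 * 0.956 + 19868 * 0.424 = 5170 + 8424 = 13594
Giving 2074 / 3824 / 4362 / 13594.

2074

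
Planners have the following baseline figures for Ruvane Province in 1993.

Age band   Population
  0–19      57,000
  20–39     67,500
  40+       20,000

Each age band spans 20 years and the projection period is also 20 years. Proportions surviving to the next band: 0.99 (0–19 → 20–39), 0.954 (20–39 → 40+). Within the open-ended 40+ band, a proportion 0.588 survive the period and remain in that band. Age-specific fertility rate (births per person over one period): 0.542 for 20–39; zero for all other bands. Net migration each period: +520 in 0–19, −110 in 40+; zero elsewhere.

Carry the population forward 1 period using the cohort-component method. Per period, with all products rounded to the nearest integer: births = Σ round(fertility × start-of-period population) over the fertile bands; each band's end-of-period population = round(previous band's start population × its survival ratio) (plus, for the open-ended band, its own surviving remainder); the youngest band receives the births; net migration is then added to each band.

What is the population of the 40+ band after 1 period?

76045

Period 1:
Births: 67500 * 0.542 = 36585
20–39: 57000 * 0.99 = 56430
40+: 67500 * 0.954 + 20000 * 0.588 = 64395 + 11760 = 76155
Net migration: 0–19 + 520 → 37105; 40+ − 110 → 76045
Population now: 0–19=37105, 20–39=56430, 40+=76045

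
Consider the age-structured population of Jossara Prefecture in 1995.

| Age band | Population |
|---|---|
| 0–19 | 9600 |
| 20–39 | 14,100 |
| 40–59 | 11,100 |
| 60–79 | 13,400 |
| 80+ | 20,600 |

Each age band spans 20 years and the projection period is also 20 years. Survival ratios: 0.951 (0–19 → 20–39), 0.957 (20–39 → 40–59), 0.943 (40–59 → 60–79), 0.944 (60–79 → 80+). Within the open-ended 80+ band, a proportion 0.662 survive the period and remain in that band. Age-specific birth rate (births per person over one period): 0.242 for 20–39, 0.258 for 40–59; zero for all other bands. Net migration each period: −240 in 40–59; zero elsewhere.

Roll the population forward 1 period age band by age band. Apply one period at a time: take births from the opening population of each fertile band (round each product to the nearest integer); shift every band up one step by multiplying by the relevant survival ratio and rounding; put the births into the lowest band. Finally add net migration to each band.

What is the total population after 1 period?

65414

Period 1:
Births: 14100 × 0.242 = 3412, 11100 × 0.258 = 2864 ⇒ total 6276
20–39: 9600 × 0.951 = 9130
40–59: 14100 × 0.957 = 13494
60–79: 11100 × 0.943 = 10467
80+: 13400 × 0.944 + 20600 × 0.662 = 12650 + 13637 = 26287
Net migration: 40–59 − 240 → 13254
Population now: 0–19=6276, 20–39=9130, 40–59=13254, 60–79=10467, 80+=26287
Total after period 1: 6276 + 9130 + 13254 + 10467 + 26287 = 65414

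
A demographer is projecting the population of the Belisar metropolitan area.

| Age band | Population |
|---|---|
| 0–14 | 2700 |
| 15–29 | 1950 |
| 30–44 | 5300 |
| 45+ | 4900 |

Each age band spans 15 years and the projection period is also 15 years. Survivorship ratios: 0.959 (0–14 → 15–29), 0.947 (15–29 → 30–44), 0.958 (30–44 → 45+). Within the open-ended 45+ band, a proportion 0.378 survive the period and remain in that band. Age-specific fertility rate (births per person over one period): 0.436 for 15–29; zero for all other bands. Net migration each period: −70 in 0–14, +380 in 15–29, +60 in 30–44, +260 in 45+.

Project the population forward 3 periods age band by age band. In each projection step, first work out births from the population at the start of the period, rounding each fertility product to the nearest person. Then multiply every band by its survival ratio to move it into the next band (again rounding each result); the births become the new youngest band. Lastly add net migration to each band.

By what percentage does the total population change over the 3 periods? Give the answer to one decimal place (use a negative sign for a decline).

(Bands numbered youngest = 1 to oldest = 4.)
After projecting period 1:
Births: 1950 * 0.436 = 850
Band 2: 2700 * 0.959 = 2589
Band 3: 1950 * 0.947 = 1847
Band 4: 5300 * 0.958 + 4900 * 0.378 = 5077 + 1852 = 6929
Net migration: Band 1 − 70 → 780; Band 2 + 380 → 2969; Band 3 + 60 → 1907; Band 4 + 260 → 7189
End of period: [780, 2969, 1907, 7189]
After projecting period 2:
Births: 2969 * 0.436 = 1294
Band 2: 780 * 0.959 = 748
Band 3: 2969 * 0.947 = 2812
Band 4: 1907 * 0.958 + 7189 * 0.378 = 1827 + 2717 = 4544
Net migration: Band 1 − 70 → 1224; Band 2 + 380 → 1128; Band 3 + 60 → 2872; Band 4 + 260 → 4804
End of period: [1224, 1128, 2872, 4804]
After projecting period 3:
Births: 1128 * 0.436 = 492
Band 2: 1224 * 0.959 = 1174
Band 3: 1128 * 0.947 = 1068
Band 4: 2872 * 0.958 + 4804 * 0.378 = 2751 + 1816 = 4567
Net migration: Band 1 − 70 → 422; Band 2 + 380 → 1554; Band 3 + 60 → 1128; Band 4 + 260 → 4827
End of period: [422, 1554, 1128, 4827]
Total: 14850 → 7931; change = -6919; percentage change = -46.6%

-46.6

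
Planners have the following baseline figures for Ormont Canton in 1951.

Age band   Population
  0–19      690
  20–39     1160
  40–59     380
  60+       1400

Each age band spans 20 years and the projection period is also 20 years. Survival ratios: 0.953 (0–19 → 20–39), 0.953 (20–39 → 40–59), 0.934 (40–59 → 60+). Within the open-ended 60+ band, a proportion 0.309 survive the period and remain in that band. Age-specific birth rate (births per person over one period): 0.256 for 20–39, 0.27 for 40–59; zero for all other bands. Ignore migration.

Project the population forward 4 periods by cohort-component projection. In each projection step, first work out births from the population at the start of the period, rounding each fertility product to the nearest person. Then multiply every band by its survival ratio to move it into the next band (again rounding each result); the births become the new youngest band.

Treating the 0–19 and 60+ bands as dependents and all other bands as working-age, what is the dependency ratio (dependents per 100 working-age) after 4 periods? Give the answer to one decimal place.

126.1

— Period 1 —
Births: 1160 × 0.256 = 297 ; 380 × 0.27 = 103 — total 400
20–39: 690 × 0.953 = 658
40–59: 1160 × 0.953 = 1105
60+: 380 × 0.934 + 1400 × 0.309 = 355 + 433 = 788
End of period: [400, 658, 1105, 788]
— Period 2 —
Births: 658 × 0.256 = 168 ; 1105 × 0.27 = 298 — total 466
20–39: 400 × 0.953 = 381
40–59: 658 × 0.953 = 627
60+: 1105 × 0.934 + 788 × 0.309 = 1032 + 243 = 1275
End of period: [466, 381, 627, 1275]
— Period 3 —
Births: 381 × 0.256 = 98 ; 627 × 0.27 = 169 — total 267
20–39: 466 × 0.953 = 444
40–59: 381 × 0.953 = 363
60+: 627 × 0.934 + 1275 × 0.309 = 586 + 394 = 980
End of period: [267, 444, 363, 980]
— Period 4 —
Births: 444 × 0.256 = 114 ; 363 × 0.27 = 98 — total 212
20–39: 267 × 0.953 = 254
40–59: 444 × 0.953 = 423
60+: 363 × 0.934 + 980 × 0.309 = 339 + 303 = 642
End of period: [212, 254, 423, 642]
Dependents (band 0–19 + band 60+) = 212 + 642 = 854; working-age = 677; ratio = 854/677 × 100 = 126.1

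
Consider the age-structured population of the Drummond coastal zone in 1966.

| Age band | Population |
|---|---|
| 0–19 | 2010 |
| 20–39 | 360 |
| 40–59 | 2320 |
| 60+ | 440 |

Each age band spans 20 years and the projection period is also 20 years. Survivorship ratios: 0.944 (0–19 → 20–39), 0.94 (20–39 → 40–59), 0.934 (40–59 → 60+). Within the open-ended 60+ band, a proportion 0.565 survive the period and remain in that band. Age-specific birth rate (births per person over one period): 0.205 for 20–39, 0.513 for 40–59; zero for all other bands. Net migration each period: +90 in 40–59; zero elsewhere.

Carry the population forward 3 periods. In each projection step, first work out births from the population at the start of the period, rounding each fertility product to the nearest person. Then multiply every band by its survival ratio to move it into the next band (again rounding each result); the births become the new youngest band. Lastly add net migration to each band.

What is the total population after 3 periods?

5738

Call the bands 1 to 4, youngest first.
After projecting period 1:
Births: 360 * 0.205 = 74 ; 2320 * 0.513 = 1190 → total 1264
Band 2: 2010 * 0.944 = 1897
Band 3: 360 * 0.94 = 338
Band 4: 2320 * 0.934 + 440 * 0.565 = 2167 + 249 = 2416
Net migration: Band 3 + 90 → 428
End of period: [1264, 1897, 428, 2416]
After projecting period 2:
Births: 1897 * 0.205 = 389 ; 428 * 0.513 = 220 → total 609
Band 2: 1264 * 0.944 = 1193
Band 3: 1897 * 0.94 = 1783
Band 4: 428 * 0.934 + 2416 * 0.565 = 400 + 1365 = 1765
Net migration: Band 3 + 90 → 1873
End of period: [609, 1193, 1873, 1765]
After projecting period 3:
Births: 1193 * 0.205 = 245 ; 1873 * 0.513 = 961 → total 1206
Band 2: 609 * 0.944 = 575
Band 3: 1193 * 0.94 = 1121
Band 4: 1873 * 0.934 + 1765 * 0.565 = 1749 + 997 = 2746
Net migration: Band 3 + 90 → 1211
End of period: [1206, 575, 1211, 2746]
Total after period 3: 1206 + 575 + 1211 + 2746 = 5738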